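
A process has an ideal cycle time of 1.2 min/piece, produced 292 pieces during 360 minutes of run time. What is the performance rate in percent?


Formula: Performance = (Ideal CT * Total Count) / Run Time * 100
Ideal output time = 1.2 * 292 = 350.4 min
Performance = 350.4 / 360 * 100 = 97.3%

97.3%


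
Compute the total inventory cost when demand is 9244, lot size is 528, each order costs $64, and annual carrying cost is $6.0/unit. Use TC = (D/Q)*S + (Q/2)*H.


TC = 9244/528 * 64 + 528/2 * 6.0

$2704.48


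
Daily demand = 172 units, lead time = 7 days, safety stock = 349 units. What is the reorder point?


Formula: ROP = (Daily Demand * Lead Time) + Safety Stock
Demand during lead time = 172 * 7 = 1204 units
ROP = 1204 + 349 = 1553 units

1553 units


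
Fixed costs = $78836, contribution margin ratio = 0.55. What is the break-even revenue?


Formula: BER = Fixed Costs / Contribution Margin Ratio
BER = $78836 / 0.55
BER = $143338.18 (to the nearest cent)

$143338.18


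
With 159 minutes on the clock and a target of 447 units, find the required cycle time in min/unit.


Formula: CT = Available Time / Number of Units
CT = 159 min / 447 units
CT = 0.36 min/unit

0.36 min/unit


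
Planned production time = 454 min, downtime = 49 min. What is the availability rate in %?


Formula: Availability = (Planned Time - Downtime) / Planned Time * 100
Uptime = 454 - 49 = 405 min
Availability = 405 / 454 * 100 = 89.2%

89.2%


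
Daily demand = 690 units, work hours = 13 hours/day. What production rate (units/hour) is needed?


Formula: Production Rate = Daily Demand / Available Hours
Rate = 690 units/day / 13 hours/day
Rate = 53.1 units/hour

53.1 units/hour


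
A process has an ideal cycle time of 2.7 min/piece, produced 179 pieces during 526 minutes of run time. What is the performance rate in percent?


Formula: Performance = (Ideal CT * Total Count) / Run Time * 100
Ideal output time = 2.7 * 179 = 483.3 min
Performance = 483.3 / 526 * 100 = 91.9%

91.9%


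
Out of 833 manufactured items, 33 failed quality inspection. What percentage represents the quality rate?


Formula: Quality Rate = Good Pieces / Total Pieces * 100
Good pieces = 833 - 33 = 800
QR = 800 / 833 * 100 = 96.0%

96.0%


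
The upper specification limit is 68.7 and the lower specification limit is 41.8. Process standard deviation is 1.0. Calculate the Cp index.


Cp = (68.7 - 41.8) / (6 * 1.0)

4.48


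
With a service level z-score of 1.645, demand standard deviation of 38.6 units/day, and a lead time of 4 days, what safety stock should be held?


Formula: SS = z * sigma_d * sqrt(LT)
sqrt(LT) = sqrt(4) = 2.0
SS = 1.645 * 38.6 * 2.0
SS = 127.0 units

127.0 units


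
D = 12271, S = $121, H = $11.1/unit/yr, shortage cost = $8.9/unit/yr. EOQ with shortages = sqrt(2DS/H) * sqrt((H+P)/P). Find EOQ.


Formula: EOQ* = sqrt(2DS/H) * sqrt((H+P)/P)
Base EOQ = sqrt(2*12271*121/11.1) = 517.23 units
Correction = sqrt((11.1+8.9)/8.9) = 1.49906
EOQ* = 517.23 * 1.49906 = 775.4 units

775.4 units


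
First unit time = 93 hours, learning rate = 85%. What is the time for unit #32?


Formula: T_n = T_1 * (learning_rate)^(log2(n)) where learning_rate = rate/100
Doublings = log2(32) = 5
T_n = 93 * 0.85^5
T_n = 93 * 0.4437 = 41.3 hours

41.3 hours


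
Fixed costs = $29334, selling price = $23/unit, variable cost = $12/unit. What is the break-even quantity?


Formula: BEQ = Fixed Costs / (Price - Variable Cost)
Contribution margin = $23 - $12 = $11/unit
BEQ = ceil($29334 / $11/unit) = ceil(2666.73) = 2667 units

2667 units


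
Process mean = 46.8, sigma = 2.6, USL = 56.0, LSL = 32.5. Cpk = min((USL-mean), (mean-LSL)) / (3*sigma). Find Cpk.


Cpu = (56.0 - 46.8) / (3 * 2.6) = 1.18
Cpl = (46.8 - 32.5) / (3 * 2.6) = 1.83
Cpk = min(1.18, 1.83) = 1.18

1.18


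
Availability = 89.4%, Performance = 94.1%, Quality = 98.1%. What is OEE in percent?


Formula: OEE = Availability * Performance * Quality / 10000
A * P = 89.4% * 94.1% / 100 = 84.13%
OEE = 84.13% * 98.1% / 100 = 82.5%

82.5%


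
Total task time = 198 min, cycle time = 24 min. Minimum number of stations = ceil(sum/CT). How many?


Formula: N_min = ceil(Sum of Task Times / Cycle Time)
N_min = ceil(198 min / 24 min) = ceil(8.25)
N_min = 9 stations

9


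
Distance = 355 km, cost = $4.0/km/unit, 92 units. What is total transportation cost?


TC = dist * cost * units = 355 * 4.0 * 92 = $130640.00

$130640.00


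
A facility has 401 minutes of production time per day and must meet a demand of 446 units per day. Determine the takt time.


Formula: Takt Time = Available Production Time / Customer Demand
Takt = 401 min/day / 446 units/day
Takt = 0.9 min/unit

0.9 min/unit


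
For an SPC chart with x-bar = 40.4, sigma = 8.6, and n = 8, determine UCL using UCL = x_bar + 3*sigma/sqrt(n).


UCL = 40.4 + 3 * 8.6 / sqrt(8)

49.52


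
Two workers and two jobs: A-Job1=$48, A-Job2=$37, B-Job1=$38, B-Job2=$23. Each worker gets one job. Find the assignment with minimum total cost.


Option 1: A->1 + B->2 = $48 + $23 = $71
Option 2: A->2 + B->1 = $37 + $38 = $75
Min cost = min($71, $75) = $71

$71


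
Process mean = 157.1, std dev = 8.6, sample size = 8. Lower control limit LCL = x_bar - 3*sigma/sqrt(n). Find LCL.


LCL = 157.1 - 3 * 8.6 / sqrt(8)

147.98


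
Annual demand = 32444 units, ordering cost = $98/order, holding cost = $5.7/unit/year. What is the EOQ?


Formula: EOQ = sqrt(2 * D * S / H)
Numerator: 2 * 32444 * 98 = 6359024
2DS/H = 6359024 / 5.7 = 1115618.2
EOQ = sqrt(1115618.2) = 1056.2 units

1056.2 units


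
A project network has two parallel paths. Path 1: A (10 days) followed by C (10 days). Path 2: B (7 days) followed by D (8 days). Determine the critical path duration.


Path 1 = 10 + 10 = 20 days
Path 2 = 7 + 8 = 15 days
Duration = max(20, 15) = 20 days

20 days


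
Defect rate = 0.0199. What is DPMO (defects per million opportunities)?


DPMO = defect_rate * 1000000 = 0.0199 * 1000000

19900


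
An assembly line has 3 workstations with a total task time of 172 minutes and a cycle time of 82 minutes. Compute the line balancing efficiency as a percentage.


Formula: Efficiency = Sum of Task Times / (N_stations * CT) * 100
Total station capacity = 3 stations * 82 min = 246 min
Efficiency = 172 / 246 * 100 = 69.9%

69.9%


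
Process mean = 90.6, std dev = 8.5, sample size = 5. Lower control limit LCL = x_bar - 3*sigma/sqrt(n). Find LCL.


LCL = 90.6 - 3 * 8.5 / sqrt(5)

79.2


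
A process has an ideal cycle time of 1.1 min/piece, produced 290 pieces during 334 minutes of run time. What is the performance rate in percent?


Formula: Performance = (Ideal CT * Total Count) / Run Time * 100
Ideal output time = 1.1 * 290 = 319.0 min
Performance = 319.0 / 334 * 100 = 95.5%

95.5%


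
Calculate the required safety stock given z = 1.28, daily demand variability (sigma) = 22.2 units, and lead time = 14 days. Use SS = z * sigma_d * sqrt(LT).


Formula: SS = z * sigma_d * sqrt(LT)
sqrt(LT) = sqrt(14) = 3.7417
SS = 1.28 * 22.2 * 3.7417
SS = 106.3 units

106.3 units


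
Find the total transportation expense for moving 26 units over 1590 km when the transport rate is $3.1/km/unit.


TC = dist * cost * units = 1590 * 3.1 * 26 = $128154.00

$128154.00


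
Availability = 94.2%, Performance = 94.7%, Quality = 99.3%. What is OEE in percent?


Formula: OEE = Availability * Performance * Quality / 10000
A * P = 94.2% * 94.7% / 100 = 89.21%
OEE = 89.21% * 99.3% / 100 = 88.6%

88.6%


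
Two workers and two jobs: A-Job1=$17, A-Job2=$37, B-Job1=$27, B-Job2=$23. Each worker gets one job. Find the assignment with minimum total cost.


Option 1: A->1 + B->2 = $17 + $23 = $40
Option 2: A->2 + B->1 = $37 + $27 = $64
Min cost = min($40, $64) = $40

$40


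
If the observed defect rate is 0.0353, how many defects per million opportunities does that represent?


DPMO = defect_rate * 1000000 = 0.0353 * 1000000

35300


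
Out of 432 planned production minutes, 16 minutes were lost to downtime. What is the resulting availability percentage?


Formula: Availability = (Planned Time - Downtime) / Planned Time * 100
Uptime = 432 - 16 = 416 min
Availability = 416 / 432 * 100 = 96.3%

96.3%


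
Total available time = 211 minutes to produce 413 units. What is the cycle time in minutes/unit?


Formula: CT = Available Time / Number of Units
CT = 211 min / 413 units
CT = 0.51 min/unit

0.51 min/unit


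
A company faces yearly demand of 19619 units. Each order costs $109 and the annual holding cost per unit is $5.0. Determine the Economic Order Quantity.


Formula: EOQ = sqrt(2 * D * S / H)
Numerator: 2 * 19619 * 109 = 4276942
2DS/H = 4276942 / 5.0 = 855388.4
EOQ = sqrt(855388.4) = 924.9 units

924.9 units


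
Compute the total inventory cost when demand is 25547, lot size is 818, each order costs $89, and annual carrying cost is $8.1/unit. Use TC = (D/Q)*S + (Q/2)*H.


TC = 25547/818 * 89 + 818/2 * 8.1

$6092.46


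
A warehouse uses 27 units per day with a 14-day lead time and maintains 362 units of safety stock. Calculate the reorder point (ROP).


Formula: ROP = (Daily Demand * Lead Time) + Safety Stock
Demand during lead time = 27 * 14 = 378 units
ROP = 378 + 362 = 740 units

740 units


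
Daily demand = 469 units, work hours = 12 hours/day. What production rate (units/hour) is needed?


Formula: Production Rate = Daily Demand / Available Hours
Rate = 469 units/day / 12 hours/day
Rate = 39.1 units/hour

39.1 units/hour


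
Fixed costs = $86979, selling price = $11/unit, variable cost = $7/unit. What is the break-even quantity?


Formula: BEQ = Fixed Costs / (Price - Variable Cost)
Contribution margin = $11 - $7 = $4/unit
BEQ = ceil($86979 / $4/unit) = ceil(21744.75) = 21745 units

21745 units


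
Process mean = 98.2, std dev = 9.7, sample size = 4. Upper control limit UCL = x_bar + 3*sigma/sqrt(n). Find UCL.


UCL = 98.2 + 3 * 9.7 / sqrt(4)

112.75


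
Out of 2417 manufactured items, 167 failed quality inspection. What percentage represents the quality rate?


Formula: Quality Rate = Good Pieces / Total Pieces * 100
Good pieces = 2417 - 167 = 2250
QR = 2250 / 2417 * 100 = 93.1%

93.1%


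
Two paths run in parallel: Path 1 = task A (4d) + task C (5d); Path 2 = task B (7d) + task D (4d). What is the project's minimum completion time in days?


Path 1 = 4 + 5 = 9 days
Path 2 = 7 + 4 = 11 days
Duration = max(9, 11) = 11 days

11 days


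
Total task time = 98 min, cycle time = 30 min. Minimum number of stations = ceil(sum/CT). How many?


Formula: N_min = ceil(Sum of Task Times / Cycle Time)
N_min = ceil(98 min / 30 min) = ceil(3.2667)
N_min = 4 stations

4


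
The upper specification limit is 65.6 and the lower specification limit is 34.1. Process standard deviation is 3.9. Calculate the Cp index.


Cp = (65.6 - 34.1) / (6 * 3.9)

1.35


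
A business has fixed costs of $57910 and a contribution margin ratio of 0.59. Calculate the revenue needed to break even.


Formula: BER = Fixed Costs / Contribution Margin Ratio
BER = $57910 / 0.59
BER = $98152.54 (to the nearest cent)

$98152.54


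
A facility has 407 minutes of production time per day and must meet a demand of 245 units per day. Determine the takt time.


Formula: Takt Time = Available Production Time / Customer Demand
Takt = 407 min/day / 245 units/day
Takt = 1.66 min/unit

1.66 min/unit


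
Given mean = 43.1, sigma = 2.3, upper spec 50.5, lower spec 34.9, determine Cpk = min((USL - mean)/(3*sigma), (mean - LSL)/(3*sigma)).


Cpu = (50.5 - 43.1) / (3 * 2.3) = 1.07
Cpl = (43.1 - 34.9) / (3 * 2.3) = 1.19
Cpk = min(1.07, 1.19) = 1.07

1.07


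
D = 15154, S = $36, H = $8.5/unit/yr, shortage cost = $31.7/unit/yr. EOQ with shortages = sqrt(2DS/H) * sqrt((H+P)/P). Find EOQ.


Formula: EOQ* = sqrt(2DS/H) * sqrt((H+P)/P)
Base EOQ = sqrt(2*15154*36/8.5) = 358.28 units
Correction = sqrt((8.5+31.7)/31.7) = 1.12612
EOQ* = 358.28 * 1.12612 = 403.5 units

403.5 units


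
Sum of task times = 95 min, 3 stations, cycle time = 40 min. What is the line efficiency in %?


Formula: Efficiency = Sum of Task Times / (N_stations * CT) * 100
Total station capacity = 3 stations * 40 min = 120 min
Efficiency = 95 / 120 * 100 = 79.2%

79.2%


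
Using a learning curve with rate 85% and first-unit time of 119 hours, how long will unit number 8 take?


Formula: T_n = T_1 * (learning_rate)^(log2(n)) where learning_rate = rate/100
Doublings = log2(8) = 3
T_n = 119 * 0.85^3
T_n = 119 * 0.6141 = 73.1 hours

73.1 hours


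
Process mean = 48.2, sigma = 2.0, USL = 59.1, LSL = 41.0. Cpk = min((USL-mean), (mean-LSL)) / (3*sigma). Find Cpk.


Cpu = (59.1 - 48.2) / (3 * 2.0) = 1.82
Cpl = (48.2 - 41.0) / (3 * 2.0) = 1.2
Cpk = min(1.82, 1.2) = 1.2

1.2


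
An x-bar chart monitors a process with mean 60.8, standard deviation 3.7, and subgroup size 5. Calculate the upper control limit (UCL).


UCL = 60.8 + 3 * 3.7 / sqrt(5)

65.76


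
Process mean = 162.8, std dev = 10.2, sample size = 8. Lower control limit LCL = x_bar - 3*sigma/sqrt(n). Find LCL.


LCL = 162.8 - 3 * 10.2 / sqrt(8)

151.98


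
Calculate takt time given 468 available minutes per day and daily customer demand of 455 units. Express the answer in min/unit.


Formula: Takt Time = Available Production Time / Customer Demand
Takt = 468 min/day / 455 units/day
Takt = 1.03 min/unit

1.03 min/unit


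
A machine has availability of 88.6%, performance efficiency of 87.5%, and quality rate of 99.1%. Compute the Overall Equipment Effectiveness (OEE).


Formula: OEE = Availability * Performance * Quality / 10000
A * P = 88.6% * 87.5% / 100 = 77.53%
OEE = 77.53% * 99.1% / 100 = 76.8%

76.8%


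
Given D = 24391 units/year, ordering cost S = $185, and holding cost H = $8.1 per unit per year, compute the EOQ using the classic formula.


Formula: EOQ = sqrt(2 * D * S / H)
Numerator: 2 * 24391 * 185 = 9024670
2DS/H = 9024670 / 8.1 = 1114156.8
EOQ = sqrt(1114156.8) = 1055.5 units

1055.5 units


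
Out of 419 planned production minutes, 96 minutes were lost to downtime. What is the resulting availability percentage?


Formula: Availability = (Planned Time - Downtime) / Planned Time * 100
Uptime = 419 - 96 = 323 min
Availability = 323 / 419 * 100 = 77.1%

77.1%


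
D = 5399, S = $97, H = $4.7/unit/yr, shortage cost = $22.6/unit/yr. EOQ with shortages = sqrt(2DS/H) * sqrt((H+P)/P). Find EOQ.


Formula: EOQ* = sqrt(2DS/H) * sqrt((H+P)/P)
Base EOQ = sqrt(2*5399*97/4.7) = 472.07 units
Correction = sqrt((4.7+22.6)/22.6) = 1.09907
EOQ* = 472.07 * 1.09907 = 518.8 units

518.8 units


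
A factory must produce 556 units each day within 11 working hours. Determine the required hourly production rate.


Formula: Production Rate = Daily Demand / Available Hours
Rate = 556 units/day / 11 hours/day
Rate = 50.5 units/hour

50.5 units/hour


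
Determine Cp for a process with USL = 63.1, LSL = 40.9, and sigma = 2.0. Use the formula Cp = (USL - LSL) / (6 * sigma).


Cp = (63.1 - 40.9) / (6 * 2.0)

1.85


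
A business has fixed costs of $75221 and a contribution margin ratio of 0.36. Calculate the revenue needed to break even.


Formula: BER = Fixed Costs / Contribution Margin Ratio
BER = $75221 / 0.36
BER = $208947.22 (to the nearest cent)

$208947.22


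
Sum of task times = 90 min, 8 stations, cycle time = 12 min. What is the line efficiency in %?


Formula: Efficiency = Sum of Task Times / (N_stations * CT) * 100
Total station capacity = 8 stations * 12 min = 96 min
Efficiency = 90 / 96 * 100 = 93.8%

93.8%


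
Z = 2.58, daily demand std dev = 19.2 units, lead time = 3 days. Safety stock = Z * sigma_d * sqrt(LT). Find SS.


Formula: SS = z * sigma_d * sqrt(LT)
sqrt(LT) = sqrt(3) = 1.7321
SS = 2.58 * 19.2 * 1.7321
SS = 85.8 units

85.8 units


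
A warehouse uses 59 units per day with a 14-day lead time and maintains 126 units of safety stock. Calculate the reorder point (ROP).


Formula: ROP = (Daily Demand * Lead Time) + Safety Stock
Demand during lead time = 59 * 14 = 826 units
ROP = 826 + 126 = 952 units

952 units


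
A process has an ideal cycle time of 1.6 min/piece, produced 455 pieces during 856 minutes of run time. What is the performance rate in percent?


Formula: Performance = (Ideal CT * Total Count) / Run Time * 100
Ideal output time = 1.6 * 455 = 728.0 min
Performance = 728.0 / 856 * 100 = 85.0%

85.0%


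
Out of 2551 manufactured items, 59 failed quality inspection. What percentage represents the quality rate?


Formula: Quality Rate = Good Pieces / Total Pieces * 100
Good pieces = 2551 - 59 = 2492
QR = 2492 / 2551 * 100 = 97.7%

97.7%


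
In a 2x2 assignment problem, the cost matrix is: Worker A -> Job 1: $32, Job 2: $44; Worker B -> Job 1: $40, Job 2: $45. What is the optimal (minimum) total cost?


Option 1: A->1 + B->2 = $32 + $45 = $77
Option 2: A->2 + B->1 = $44 + $40 = $84
Min cost = min($77, $84) = $77

$77


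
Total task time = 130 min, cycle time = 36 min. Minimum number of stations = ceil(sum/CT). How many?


Formula: N_min = ceil(Sum of Task Times / Cycle Time)
N_min = ceil(130 min / 36 min) = ceil(3.6111)
N_min = 4 stations

4


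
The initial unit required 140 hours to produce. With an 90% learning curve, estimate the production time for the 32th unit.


Formula: T_n = T_1 * (learning_rate)^(log2(n)) where learning_rate = rate/100
Doublings = log2(32) = 5
T_n = 140 * 0.9^5
T_n = 140 * 0.5905 = 82.7 hours

82.7 hours


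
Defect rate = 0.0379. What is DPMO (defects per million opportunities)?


DPMO = defect_rate * 1000000 = 0.0379 * 1000000

37900


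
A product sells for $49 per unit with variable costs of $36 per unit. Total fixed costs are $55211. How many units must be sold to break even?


Formula: BEQ = Fixed Costs / (Price - Variable Cost)
Contribution margin = $49 - $36 = $13/unit
BEQ = ceil($55211 / $13/unit) = ceil(4247.0) = 4247 units

4247 units


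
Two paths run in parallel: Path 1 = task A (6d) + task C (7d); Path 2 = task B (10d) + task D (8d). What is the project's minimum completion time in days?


Path 1 = 6 + 7 = 13 days
Path 2 = 10 + 8 = 18 days
Duration = max(13, 18) = 18 days

18 days


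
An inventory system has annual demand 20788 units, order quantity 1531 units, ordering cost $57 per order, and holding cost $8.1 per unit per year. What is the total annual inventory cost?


TC = 20788/1531 * 57 + 1531/2 * 8.1

$6974.50


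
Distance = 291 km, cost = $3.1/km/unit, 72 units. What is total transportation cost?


TC = dist * cost * units = 291 * 3.1 * 72 = $64951.20

$64951.20


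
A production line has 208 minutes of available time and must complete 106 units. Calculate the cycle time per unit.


Formula: CT = Available Time / Number of Units
CT = 208 min / 106 units
CT = 1.96 min/unit

1.96 min/unit


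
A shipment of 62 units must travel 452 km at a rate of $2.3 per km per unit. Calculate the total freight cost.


TC = dist * cost * units = 452 * 2.3 * 62 = $64455.20

$64455.20


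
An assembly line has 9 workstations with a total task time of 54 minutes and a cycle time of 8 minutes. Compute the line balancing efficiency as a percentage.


Formula: Efficiency = Sum of Task Times / (N_stations * CT) * 100
Total station capacity = 9 stations * 8 min = 72 min
Efficiency = 54 / 72 * 100 = 75.0%

75.0%


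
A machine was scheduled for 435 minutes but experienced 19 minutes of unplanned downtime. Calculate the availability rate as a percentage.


Formula: Availability = (Planned Time - Downtime) / Planned Time * 100
Uptime = 435 - 19 = 416 min
Availability = 416 / 435 * 100 = 95.6%

95.6%


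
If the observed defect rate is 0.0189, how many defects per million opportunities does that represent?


DPMO = defect_rate * 1000000 = 0.0189 * 1000000

18900


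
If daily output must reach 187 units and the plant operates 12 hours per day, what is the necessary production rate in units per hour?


Formula: Production Rate = Daily Demand / Available Hours
Rate = 187 units/day / 12 hours/day
Rate = 15.6 units/hour

15.6 units/hour


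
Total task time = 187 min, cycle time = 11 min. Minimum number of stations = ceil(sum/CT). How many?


Formula: N_min = ceil(Sum of Task Times / Cycle Time)
N_min = ceil(187 min / 11 min) = ceil(17.0)
N_min = 17 stations

17


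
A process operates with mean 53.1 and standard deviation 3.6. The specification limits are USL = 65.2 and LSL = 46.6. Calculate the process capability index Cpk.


Cpu = (65.2 - 53.1) / (3 * 3.6) = 1.12
Cpl = (53.1 - 46.6) / (3 * 3.6) = 0.6
Cpk = min(1.12, 0.6) = 0.6

0.6


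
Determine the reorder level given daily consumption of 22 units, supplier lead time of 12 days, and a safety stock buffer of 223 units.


Formula: ROP = (Daily Demand * Lead Time) + Safety Stock
Demand during lead time = 22 * 12 = 264 units
ROP = 264 + 223 = 487 units

487 units


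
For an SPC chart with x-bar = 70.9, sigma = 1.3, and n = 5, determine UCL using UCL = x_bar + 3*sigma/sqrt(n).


UCL = 70.9 + 3 * 1.3 / sqrt(5)

72.64


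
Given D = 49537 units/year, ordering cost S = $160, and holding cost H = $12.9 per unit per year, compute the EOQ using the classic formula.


Formula: EOQ = sqrt(2 * D * S / H)
Numerator: 2 * 49537 * 160 = 15851840
2DS/H = 15851840 / 12.9 = 1228824.8
EOQ = sqrt(1228824.8) = 1108.5 units

1108.5 units


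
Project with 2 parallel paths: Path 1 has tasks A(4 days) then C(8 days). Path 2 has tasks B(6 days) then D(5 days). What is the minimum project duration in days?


Path 1 = 4 + 8 = 12 days
Path 2 = 6 + 5 = 11 days
Duration = max(12, 11) = 12 days

12 days


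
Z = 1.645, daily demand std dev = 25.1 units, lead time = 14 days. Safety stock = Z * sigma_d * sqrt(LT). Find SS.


Formula: SS = z * sigma_d * sqrt(LT)
sqrt(LT) = sqrt(14) = 3.7417
SS = 1.645 * 25.1 * 3.7417
SS = 154.5 units

154.5 units


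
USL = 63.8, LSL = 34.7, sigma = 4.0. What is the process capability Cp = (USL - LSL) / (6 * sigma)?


Cp = (63.8 - 34.7) / (6 * 4.0)

1.21


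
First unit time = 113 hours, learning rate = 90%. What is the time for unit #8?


Formula: T_n = T_1 * (learning_rate)^(log2(n)) where learning_rate = rate/100
Doublings = log2(8) = 3
T_n = 113 * 0.9^3
T_n = 113 * 0.729 = 82.4 hours

82.4 hours


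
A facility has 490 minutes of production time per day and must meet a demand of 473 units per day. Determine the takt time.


Formula: Takt Time = Available Production Time / Customer Demand
Takt = 490 min/day / 473 units/day
Takt = 1.04 min/unit

1.04 min/unit


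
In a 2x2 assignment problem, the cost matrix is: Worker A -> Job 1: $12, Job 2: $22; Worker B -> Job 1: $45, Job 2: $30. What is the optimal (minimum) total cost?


Option 1: A->1 + B->2 = $12 + $30 = $42
Option 2: A->2 + B->1 = $22 + $45 = $67
Min cost = min($42, $67) = $42

$42


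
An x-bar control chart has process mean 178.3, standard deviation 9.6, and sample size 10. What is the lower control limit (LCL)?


LCL = 178.3 - 3 * 9.6 / sqrt(10)

169.19


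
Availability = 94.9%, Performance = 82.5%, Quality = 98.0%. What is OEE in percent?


Formula: OEE = Availability * Performance * Quality / 10000
A * P = 94.9% * 82.5% / 100 = 78.29%
OEE = 78.29% * 98.0% / 100 = 76.7%

76.7%


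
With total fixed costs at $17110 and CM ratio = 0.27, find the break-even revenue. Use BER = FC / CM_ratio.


Formula: BER = Fixed Costs / Contribution Margin Ratio
BER = $17110 / 0.27
BER = $63370.37 (to the nearest cent)

$63370.37


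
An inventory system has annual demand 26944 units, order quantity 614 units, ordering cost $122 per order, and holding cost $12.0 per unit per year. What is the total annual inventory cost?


TC = 26944/614 * 122 + 614/2 * 12.0

$9037.69


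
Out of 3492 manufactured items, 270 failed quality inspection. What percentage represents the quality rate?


Formula: Quality Rate = Good Pieces / Total Pieces * 100
Good pieces = 3492 - 270 = 3222
QR = 3222 / 3492 * 100 = 92.3%

92.3%


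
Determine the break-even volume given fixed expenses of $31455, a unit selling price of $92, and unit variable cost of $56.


Formula: BEQ = Fixed Costs / (Price - Variable Cost)
Contribution margin = $92 - $56 = $36/unit
BEQ = ceil($31455 / $36/unit) = ceil(873.75) = 874 units

874 units


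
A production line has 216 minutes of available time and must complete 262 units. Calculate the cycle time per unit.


Formula: CT = Available Time / Number of Units
CT = 216 min / 262 units
CT = 0.82 min/unit

0.82 min/unit


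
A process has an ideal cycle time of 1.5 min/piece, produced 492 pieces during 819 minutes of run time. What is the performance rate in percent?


Formula: Performance = (Ideal CT * Total Count) / Run Time * 100
Ideal output time = 1.5 * 492 = 738.0 min
Performance = 738.0 / 819 * 100 = 90.1%

90.1%


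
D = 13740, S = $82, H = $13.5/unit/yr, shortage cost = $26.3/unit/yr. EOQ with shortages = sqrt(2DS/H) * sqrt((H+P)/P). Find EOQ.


Formula: EOQ* = sqrt(2DS/H) * sqrt((H+P)/P)
Base EOQ = sqrt(2*13740*82/13.5) = 408.55 units
Correction = sqrt((13.5+26.3)/26.3) = 1.23017
EOQ* = 408.55 * 1.23017 = 502.6 units

502.6 units


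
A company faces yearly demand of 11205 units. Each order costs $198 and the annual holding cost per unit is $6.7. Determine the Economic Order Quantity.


Formula: EOQ = sqrt(2 * D * S / H)
Numerator: 2 * 11205 * 198 = 4437180
2DS/H = 4437180 / 6.7 = 662265.7
EOQ = sqrt(662265.7) = 813.8 units

813.8 units


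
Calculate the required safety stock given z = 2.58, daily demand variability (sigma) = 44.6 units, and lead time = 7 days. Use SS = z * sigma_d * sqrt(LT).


Formula: SS = z * sigma_d * sqrt(LT)
sqrt(LT) = sqrt(7) = 2.6458
SS = 2.58 * 44.6 * 2.6458
SS = 304.4 units

304.4 units


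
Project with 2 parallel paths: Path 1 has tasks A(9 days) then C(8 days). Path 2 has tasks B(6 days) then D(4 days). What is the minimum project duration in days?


Path 1 = 9 + 8 = 17 days
Path 2 = 6 + 4 = 10 days
Duration = max(17, 10) = 17 days

17 days


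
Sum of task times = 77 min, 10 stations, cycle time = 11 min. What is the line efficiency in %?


Formula: Efficiency = Sum of Task Times / (N_stations * CT) * 100
Total station capacity = 10 stations * 11 min = 110 min
Efficiency = 77 / 110 * 100 = 70.0%

70.0%


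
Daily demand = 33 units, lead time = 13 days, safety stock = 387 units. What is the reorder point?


Formula: ROP = (Daily Demand * Lead Time) + Safety Stock
Demand during lead time = 33 * 13 = 429 units
ROP = 429 + 387 = 816 units

816 units


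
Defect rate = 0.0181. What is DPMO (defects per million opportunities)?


DPMO = defect_rate * 1000000 = 0.0181 * 1000000

18100


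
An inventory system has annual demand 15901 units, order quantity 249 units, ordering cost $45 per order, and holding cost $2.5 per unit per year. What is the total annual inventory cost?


TC = 15901/249 * 45 + 249/2 * 2.5

$3184.92


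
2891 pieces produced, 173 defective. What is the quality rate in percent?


Formula: Quality Rate = Good Pieces / Total Pieces * 100
Good pieces = 2891 - 173 = 2718
QR = 2718 / 2891 * 100 = 94.0%

94.0%


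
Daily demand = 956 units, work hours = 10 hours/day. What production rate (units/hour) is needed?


Formula: Production Rate = Daily Demand / Available Hours
Rate = 956 units/day / 10 hours/day
Rate = 95.6 units/hour

95.6 units/hour


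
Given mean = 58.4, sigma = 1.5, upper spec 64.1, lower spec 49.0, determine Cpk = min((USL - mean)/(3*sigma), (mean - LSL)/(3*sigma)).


Cpu = (64.1 - 58.4) / (3 * 1.5) = 1.27
Cpl = (58.4 - 49.0) / (3 * 1.5) = 2.09
Cpk = min(1.27, 2.09) = 1.27

1.27


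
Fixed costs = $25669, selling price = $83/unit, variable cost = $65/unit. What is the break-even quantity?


Formula: BEQ = Fixed Costs / (Price - Variable Cost)
Contribution margin = $83 - $65 = $18/unit
BEQ = ceil($25669 / $18/unit) = ceil(1426.06) = 1427 units

1427 units


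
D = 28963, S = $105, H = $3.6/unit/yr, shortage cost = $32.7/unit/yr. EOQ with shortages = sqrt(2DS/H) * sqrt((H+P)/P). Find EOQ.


Formula: EOQ* = sqrt(2DS/H) * sqrt((H+P)/P)
Base EOQ = sqrt(2*28963*105/3.6) = 1299.81 units
Correction = sqrt((3.6+32.7)/32.7) = 1.05361
EOQ* = 1299.81 * 1.05361 = 1369.5 units

1369.5 units


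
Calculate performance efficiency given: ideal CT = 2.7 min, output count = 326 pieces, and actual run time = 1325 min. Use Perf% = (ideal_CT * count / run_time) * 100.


Formula: Performance = (Ideal CT * Total Count) / Run Time * 100
Ideal output time = 2.7 * 326 = 880.2 min
Performance = 880.2 / 1325 * 100 = 66.4%

66.4%


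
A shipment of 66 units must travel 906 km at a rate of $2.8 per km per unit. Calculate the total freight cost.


TC = dist * cost * units = 906 * 2.8 * 66 = $167428.80

$167428.80


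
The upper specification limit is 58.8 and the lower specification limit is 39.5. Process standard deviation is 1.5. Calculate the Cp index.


Cp = (58.8 - 39.5) / (6 * 1.5)

2.14


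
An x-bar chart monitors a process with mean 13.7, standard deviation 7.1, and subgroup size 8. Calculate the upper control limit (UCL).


UCL = 13.7 + 3 * 7.1 / sqrt(8)

21.23


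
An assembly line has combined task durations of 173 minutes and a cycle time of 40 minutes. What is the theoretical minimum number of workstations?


Formula: N_min = ceil(Sum of Task Times / Cycle Time)
N_min = ceil(173 min / 40 min) = ceil(4.325)
N_min = 5 stations

5


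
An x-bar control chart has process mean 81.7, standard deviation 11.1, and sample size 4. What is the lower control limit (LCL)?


LCL = 81.7 - 3 * 11.1 / sqrt(4)

65.05


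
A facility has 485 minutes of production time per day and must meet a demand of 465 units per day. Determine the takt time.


Formula: Takt Time = Available Production Time / Customer Demand
Takt = 485 min/day / 465 units/day
Takt = 1.04 min/unit

1.04 min/unit


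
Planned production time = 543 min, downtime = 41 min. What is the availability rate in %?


Formula: Availability = (Planned Time - Downtime) / Planned Time * 100
Uptime = 543 - 41 = 502 min
Availability = 502 / 543 * 100 = 92.4%

92.4%


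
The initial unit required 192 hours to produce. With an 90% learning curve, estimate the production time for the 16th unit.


Formula: T_n = T_1 * (learning_rate)^(log2(n)) where learning_rate = rate/100
Doublings = log2(16) = 4
T_n = 192 * 0.9^4
T_n = 192 * 0.6561 = 126.0 hours

126.0 hours


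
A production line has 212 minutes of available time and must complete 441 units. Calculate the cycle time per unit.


Formula: CT = Available Time / Number of Units
CT = 212 min / 441 units
CT = 0.48 min/unit

0.48 min/unit


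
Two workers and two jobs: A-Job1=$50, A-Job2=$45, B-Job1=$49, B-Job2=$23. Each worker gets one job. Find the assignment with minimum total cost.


Option 1: A->1 + B->2 = $50 + $23 = $73
Option 2: A->2 + B->1 = $45 + $49 = $94
Min cost = min($73, $94) = $73

$73


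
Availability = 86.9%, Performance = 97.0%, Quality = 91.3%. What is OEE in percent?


Formula: OEE = Availability * Performance * Quality / 10000
A * P = 86.9% * 97.0% / 100 = 84.29%
OEE = 84.29% * 91.3% / 100 = 77.0%

77.0%


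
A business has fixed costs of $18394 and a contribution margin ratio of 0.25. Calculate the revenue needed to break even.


Formula: BER = Fixed Costs / Contribution Margin Ratio
BER = $18394 / 0.25
BER = $73576.00 (to the nearest cent)

$73576.00


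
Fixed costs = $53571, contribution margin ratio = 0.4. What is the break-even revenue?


Formula: BER = Fixed Costs / Contribution Margin Ratio
BER = $53571 / 0.4
BER = $133927.50 (to the nearest cent)

$133927.50


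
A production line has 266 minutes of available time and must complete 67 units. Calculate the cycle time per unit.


Formula: CT = Available Time / Number of Units
CT = 266 min / 67 units
CT = 3.97 min/unit

3.97 min/unit


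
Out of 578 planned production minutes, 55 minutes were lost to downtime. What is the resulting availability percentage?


Formula: Availability = (Planned Time - Downtime) / Planned Time * 100
Uptime = 578 - 55 = 523 min
Availability = 523 / 578 * 100 = 90.5%

90.5%


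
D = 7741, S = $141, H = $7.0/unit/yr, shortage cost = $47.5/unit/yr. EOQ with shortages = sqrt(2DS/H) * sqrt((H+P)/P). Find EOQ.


Formula: EOQ* = sqrt(2DS/H) * sqrt((H+P)/P)
Base EOQ = sqrt(2*7741*141/7.0) = 558.44 units
Correction = sqrt((7.0+47.5)/47.5) = 1.07115
EOQ* = 558.44 * 1.07115 = 598.2 units

598.2 units


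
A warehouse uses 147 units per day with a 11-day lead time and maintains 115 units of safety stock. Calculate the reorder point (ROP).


Formula: ROP = (Daily Demand * Lead Time) + Safety Stock
Demand during lead time = 147 * 11 = 1617 units
ROP = 1617 + 115 = 1732 units

1732 units


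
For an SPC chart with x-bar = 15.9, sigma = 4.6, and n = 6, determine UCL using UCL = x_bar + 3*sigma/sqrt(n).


UCL = 15.9 + 3 * 4.6 / sqrt(6)

21.53


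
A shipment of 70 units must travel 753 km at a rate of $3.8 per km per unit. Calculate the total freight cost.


TC = dist * cost * units = 753 * 3.8 * 70 = $200298.00

$200298.00


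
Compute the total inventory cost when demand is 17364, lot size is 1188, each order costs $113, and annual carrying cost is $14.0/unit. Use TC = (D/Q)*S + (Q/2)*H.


TC = 17364/1188 * 113 + 1188/2 * 14.0

$9967.63


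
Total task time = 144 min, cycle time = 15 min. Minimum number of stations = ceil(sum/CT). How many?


Formula: N_min = ceil(Sum of Task Times / Cycle Time)
N_min = ceil(144 min / 15 min) = ceil(9.6)
N_min = 10 stations

10


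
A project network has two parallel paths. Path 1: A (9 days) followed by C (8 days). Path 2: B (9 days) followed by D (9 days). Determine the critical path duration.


Path 1 = 9 + 8 = 17 days
Path 2 = 9 + 9 = 18 days
Duration = max(17, 18) = 18 days

18 days


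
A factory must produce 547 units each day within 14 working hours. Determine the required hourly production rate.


Formula: Production Rate = Daily Demand / Available Hours
Rate = 547 units/day / 14 hours/day
Rate = 39.1 units/hour

39.1 units/hour


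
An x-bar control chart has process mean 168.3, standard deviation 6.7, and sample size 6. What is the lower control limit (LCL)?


LCL = 168.3 - 3 * 6.7 / sqrt(6)

160.09


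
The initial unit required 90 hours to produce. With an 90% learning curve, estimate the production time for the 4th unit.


Formula: T_n = T_1 * (learning_rate)^(log2(n)) where learning_rate = rate/100
Doublings = log2(4) = 2
T_n = 90 * 0.9^2
T_n = 90 * 0.81 = 72.9 hours

72.9 hours


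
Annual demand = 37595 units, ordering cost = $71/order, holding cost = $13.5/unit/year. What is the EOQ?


Formula: EOQ = sqrt(2 * D * S / H)
Numerator: 2 * 37595 * 71 = 5338490
2DS/H = 5338490 / 13.5 = 395443.7
EOQ = sqrt(395443.7) = 628.8 units

628.8 units


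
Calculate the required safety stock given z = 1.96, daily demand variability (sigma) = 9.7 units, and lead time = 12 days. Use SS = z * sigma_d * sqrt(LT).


Formula: SS = z * sigma_d * sqrt(LT)
sqrt(LT) = sqrt(12) = 3.4641
SS = 1.96 * 9.7 * 3.4641
SS = 65.9 units

65.9 units


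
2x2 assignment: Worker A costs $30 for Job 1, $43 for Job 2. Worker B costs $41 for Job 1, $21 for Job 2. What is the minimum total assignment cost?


Option 1: A->1 + B->2 = $30 + $21 = $51
Option 2: A->2 + B->1 = $43 + $41 = $84
Min cost = min($51, $84) = $51

$51


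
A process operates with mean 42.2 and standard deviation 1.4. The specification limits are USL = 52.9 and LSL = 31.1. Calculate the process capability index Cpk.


Cpu = (52.9 - 42.2) / (3 * 1.4) = 2.55
Cpl = (42.2 - 31.1) / (3 * 1.4) = 2.64
Cpk = min(2.55, 2.64) = 2.55

2.55


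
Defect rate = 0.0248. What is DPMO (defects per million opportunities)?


DPMO = defect_rate * 1000000 = 0.0248 * 1000000

24800


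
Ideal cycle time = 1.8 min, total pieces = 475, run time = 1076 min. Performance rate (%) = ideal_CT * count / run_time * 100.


Formula: Performance = (Ideal CT * Total Count) / Run Time * 100
Ideal output time = 1.8 * 475 = 855.0 min
Performance = 855.0 / 1076 * 100 = 79.5%

79.5%


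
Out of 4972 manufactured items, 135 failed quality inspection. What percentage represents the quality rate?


Formula: Quality Rate = Good Pieces / Total Pieces * 100
Good pieces = 4972 - 135 = 4837
QR = 4837 / 4972 * 100 = 97.3%

97.3%


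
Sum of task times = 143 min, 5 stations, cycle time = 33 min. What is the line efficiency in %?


Formula: Efficiency = Sum of Task Times / (N_stations * CT) * 100
Total station capacity = 5 stations * 33 min = 165 min
Efficiency = 143 / 165 * 100 = 86.7%

86.7%


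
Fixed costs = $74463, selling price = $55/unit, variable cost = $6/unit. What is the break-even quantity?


Formula: BEQ = Fixed Costs / (Price - Variable Cost)
Contribution margin = $55 - $6 = $49/unit
BEQ = ceil($74463 / $49/unit) = ceil(1519.65) = 1520 units

1520 units


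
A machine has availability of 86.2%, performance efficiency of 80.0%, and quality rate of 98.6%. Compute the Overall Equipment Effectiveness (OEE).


Formula: OEE = Availability * Performance * Quality / 10000
A * P = 86.2% * 80.0% / 100 = 68.96%
OEE = 68.96% * 98.6% / 100 = 68.0%

68.0%


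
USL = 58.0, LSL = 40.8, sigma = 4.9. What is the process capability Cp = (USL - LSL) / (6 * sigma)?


Cp = (58.0 - 40.8) / (6 * 4.9)

0.59


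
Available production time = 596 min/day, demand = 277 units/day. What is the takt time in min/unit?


Formula: Takt Time = Available Production Time / Customer Demand
Takt = 596 min/day / 277 units/day
Takt = 2.15 min/unit

2.15 min/unit


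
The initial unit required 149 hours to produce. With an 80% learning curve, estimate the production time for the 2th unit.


Formula: T_n = T_1 * (learning_rate)^(log2(n)) where learning_rate = rate/100
Doublings = log2(2) = 1
T_n = 149 * 0.8^1
T_n = 149 * 0.8 = 119.2 hours

119.2 hours


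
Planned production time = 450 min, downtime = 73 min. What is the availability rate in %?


Formula: Availability = (Planned Time - Downtime) / Planned Time * 100
Uptime = 450 - 73 = 377 min
Availability = 377 / 450 * 100 = 83.8%

83.8%


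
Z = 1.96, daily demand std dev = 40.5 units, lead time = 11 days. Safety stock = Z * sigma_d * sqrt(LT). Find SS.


Formula: SS = z * sigma_d * sqrt(LT)
sqrt(LT) = sqrt(11) = 3.3166
SS = 1.96 * 40.5 * 3.3166
SS = 263.3 units

263.3 units


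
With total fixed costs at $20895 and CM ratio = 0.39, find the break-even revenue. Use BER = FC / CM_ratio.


Formula: BER = Fixed Costs / Contribution Margin Ratio
BER = $20895 / 0.39
BER = $53576.92 (to the nearest cent)

$53576.92


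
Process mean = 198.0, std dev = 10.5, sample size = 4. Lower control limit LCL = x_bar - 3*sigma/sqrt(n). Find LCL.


LCL = 198.0 - 3 * 10.5 / sqrt(4)

182.25


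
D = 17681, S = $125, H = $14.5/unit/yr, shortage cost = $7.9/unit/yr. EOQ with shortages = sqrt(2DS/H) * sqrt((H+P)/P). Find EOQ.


Formula: EOQ* = sqrt(2DS/H) * sqrt((H+P)/P)
Base EOQ = sqrt(2*17681*125/14.5) = 552.13 units
Correction = sqrt((14.5+7.9)/7.9) = 1.68388
EOQ* = 552.13 * 1.68388 = 929.7 units

929.7 units


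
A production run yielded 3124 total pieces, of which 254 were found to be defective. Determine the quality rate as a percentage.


Formula: Quality Rate = Good Pieces / Total Pieces * 100
Good pieces = 3124 - 254 = 2870
QR = 2870 / 3124 * 100 = 91.9%

91.9%


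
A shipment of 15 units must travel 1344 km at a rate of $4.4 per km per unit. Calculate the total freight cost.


TC = dist * cost * units = 1344 * 4.4 * 15 = $88704.00

$88704.00
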